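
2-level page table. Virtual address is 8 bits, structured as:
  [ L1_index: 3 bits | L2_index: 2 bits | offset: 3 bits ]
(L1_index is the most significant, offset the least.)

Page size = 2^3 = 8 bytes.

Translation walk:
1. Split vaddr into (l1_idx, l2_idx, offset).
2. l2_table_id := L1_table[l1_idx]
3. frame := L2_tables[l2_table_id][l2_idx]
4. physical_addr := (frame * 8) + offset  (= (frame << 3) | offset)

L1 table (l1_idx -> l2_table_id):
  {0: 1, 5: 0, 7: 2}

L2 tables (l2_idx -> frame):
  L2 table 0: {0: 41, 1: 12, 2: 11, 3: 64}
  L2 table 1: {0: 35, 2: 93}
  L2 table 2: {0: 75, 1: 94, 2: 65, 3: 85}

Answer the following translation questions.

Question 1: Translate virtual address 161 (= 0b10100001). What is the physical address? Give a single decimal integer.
Answer: 329

Derivation:
vaddr = 161 = 0b10100001
Split: l1_idx=5, l2_idx=0, offset=1
L1[5] = 0
L2[0][0] = 41
paddr = 41 * 8 + 1 = 329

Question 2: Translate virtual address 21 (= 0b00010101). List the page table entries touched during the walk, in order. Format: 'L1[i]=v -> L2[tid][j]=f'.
Answer: L1[0]=1 -> L2[1][2]=93

Derivation:
vaddr = 21 = 0b00010101
Split: l1_idx=0, l2_idx=2, offset=5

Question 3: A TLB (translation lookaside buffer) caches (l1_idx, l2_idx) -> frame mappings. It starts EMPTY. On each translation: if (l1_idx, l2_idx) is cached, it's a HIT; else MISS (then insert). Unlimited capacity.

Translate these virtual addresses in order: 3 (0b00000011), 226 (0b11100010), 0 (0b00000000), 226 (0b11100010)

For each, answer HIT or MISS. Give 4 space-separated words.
vaddr=3: (0,0) not in TLB -> MISS, insert
vaddr=226: (7,0) not in TLB -> MISS, insert
vaddr=0: (0,0) in TLB -> HIT
vaddr=226: (7,0) in TLB -> HIT

Answer: MISS MISS HIT HIT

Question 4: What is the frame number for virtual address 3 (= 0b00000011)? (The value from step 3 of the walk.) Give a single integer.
Answer: 35

Derivation:
vaddr = 3: l1_idx=0, l2_idx=0
L1[0] = 1; L2[1][0] = 35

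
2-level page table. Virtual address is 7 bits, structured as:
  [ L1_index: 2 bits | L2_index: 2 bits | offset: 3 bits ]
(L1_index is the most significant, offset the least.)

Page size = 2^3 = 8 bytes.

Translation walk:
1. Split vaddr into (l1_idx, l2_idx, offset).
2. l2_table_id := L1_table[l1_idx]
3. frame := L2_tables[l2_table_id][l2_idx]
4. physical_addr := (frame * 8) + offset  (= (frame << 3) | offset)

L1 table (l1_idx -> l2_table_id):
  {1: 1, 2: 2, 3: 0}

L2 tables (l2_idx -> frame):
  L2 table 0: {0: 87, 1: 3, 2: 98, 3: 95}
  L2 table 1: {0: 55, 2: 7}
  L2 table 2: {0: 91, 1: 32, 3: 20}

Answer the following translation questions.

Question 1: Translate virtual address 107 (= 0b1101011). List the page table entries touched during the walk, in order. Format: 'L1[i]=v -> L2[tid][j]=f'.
Answer: L1[3]=0 -> L2[0][1]=3

Derivation:
vaddr = 107 = 0b1101011
Split: l1_idx=3, l2_idx=1, offset=3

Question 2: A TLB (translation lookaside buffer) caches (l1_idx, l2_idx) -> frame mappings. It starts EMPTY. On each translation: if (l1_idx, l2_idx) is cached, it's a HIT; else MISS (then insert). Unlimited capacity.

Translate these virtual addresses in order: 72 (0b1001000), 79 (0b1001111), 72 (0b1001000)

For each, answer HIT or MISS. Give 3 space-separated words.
Answer: MISS HIT HIT

Derivation:
vaddr=72: (2,1) not in TLB -> MISS, insert
vaddr=79: (2,1) in TLB -> HIT
vaddr=72: (2,1) in TLB -> HIT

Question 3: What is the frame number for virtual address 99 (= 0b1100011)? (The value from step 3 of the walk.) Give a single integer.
Answer: 87

Derivation:
vaddr = 99: l1_idx=3, l2_idx=0
L1[3] = 0; L2[0][0] = 87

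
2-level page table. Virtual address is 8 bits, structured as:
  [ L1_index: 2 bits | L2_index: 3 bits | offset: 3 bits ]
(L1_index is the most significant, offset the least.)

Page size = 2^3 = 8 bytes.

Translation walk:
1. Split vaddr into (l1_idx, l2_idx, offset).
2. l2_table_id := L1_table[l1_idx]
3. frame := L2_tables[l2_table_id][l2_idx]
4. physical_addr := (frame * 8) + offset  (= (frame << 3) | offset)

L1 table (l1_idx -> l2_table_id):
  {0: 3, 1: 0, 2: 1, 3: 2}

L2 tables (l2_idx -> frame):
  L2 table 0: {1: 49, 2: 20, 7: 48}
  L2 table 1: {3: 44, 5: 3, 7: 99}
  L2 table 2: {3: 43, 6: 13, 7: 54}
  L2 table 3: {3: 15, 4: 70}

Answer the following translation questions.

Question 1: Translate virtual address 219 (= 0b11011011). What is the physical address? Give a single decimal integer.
Answer: 347

Derivation:
vaddr = 219 = 0b11011011
Split: l1_idx=3, l2_idx=3, offset=3
L1[3] = 2
L2[2][3] = 43
paddr = 43 * 8 + 3 = 347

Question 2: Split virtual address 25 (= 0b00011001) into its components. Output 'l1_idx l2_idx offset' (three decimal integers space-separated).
Answer: 0 3 1

Derivation:
vaddr = 25 = 0b00011001
  top 2 bits -> l1_idx = 0
  next 3 bits -> l2_idx = 3
  bottom 3 bits -> offset = 1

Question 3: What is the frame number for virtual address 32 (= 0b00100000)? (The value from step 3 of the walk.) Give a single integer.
Answer: 70

Derivation:
vaddr = 32: l1_idx=0, l2_idx=4
L1[0] = 3; L2[3][4] = 70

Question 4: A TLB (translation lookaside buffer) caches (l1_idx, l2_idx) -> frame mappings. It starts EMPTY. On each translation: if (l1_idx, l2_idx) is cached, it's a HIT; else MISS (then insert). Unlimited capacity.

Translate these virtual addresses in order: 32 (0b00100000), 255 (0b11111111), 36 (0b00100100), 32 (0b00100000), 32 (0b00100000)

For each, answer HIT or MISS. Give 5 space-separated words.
vaddr=32: (0,4) not in TLB -> MISS, insert
vaddr=255: (3,7) not in TLB -> MISS, insert
vaddr=36: (0,4) in TLB -> HIT
vaddr=32: (0,4) in TLB -> HIT
vaddr=32: (0,4) in TLB -> HIT

Answer: MISS MISS HIT HIT HIT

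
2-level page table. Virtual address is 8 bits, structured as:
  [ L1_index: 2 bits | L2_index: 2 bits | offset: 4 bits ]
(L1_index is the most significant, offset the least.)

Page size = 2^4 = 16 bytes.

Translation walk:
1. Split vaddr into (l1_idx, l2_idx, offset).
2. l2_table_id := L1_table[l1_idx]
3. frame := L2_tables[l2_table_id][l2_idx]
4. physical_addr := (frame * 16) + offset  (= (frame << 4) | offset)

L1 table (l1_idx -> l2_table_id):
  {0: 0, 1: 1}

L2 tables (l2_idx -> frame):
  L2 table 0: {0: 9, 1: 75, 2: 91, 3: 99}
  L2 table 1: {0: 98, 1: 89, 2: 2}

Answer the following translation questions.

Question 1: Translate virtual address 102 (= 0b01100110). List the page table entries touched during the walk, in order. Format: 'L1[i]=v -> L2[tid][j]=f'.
vaddr = 102 = 0b01100110
Split: l1_idx=1, l2_idx=2, offset=6

Answer: L1[1]=1 -> L2[1][2]=2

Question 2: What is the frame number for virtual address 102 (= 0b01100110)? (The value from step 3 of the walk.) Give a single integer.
vaddr = 102: l1_idx=1, l2_idx=2
L1[1] = 1; L2[1][2] = 2

Answer: 2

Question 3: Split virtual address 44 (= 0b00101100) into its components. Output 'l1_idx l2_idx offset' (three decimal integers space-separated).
Answer: 0 2 12

Derivation:
vaddr = 44 = 0b00101100
  top 2 bits -> l1_idx = 0
  next 2 bits -> l2_idx = 2
  bottom 4 bits -> offset = 12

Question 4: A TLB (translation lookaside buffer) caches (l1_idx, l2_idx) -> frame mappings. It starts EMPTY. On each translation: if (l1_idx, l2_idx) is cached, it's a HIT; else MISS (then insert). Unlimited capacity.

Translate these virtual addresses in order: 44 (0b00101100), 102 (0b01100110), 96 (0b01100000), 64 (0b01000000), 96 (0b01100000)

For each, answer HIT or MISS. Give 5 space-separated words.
Answer: MISS MISS HIT MISS HIT

Derivation:
vaddr=44: (0,2) not in TLB -> MISS, insert
vaddr=102: (1,2) not in TLB -> MISS, insert
vaddr=96: (1,2) in TLB -> HIT
vaddr=64: (1,0) not in TLB -> MISS, insert
vaddr=96: (1,2) in TLB -> HIT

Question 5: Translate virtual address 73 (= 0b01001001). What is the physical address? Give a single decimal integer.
Answer: 1577

Derivation:
vaddr = 73 = 0b01001001
Split: l1_idx=1, l2_idx=0, offset=9
L1[1] = 1
L2[1][0] = 98
paddr = 98 * 16 + 9 = 1577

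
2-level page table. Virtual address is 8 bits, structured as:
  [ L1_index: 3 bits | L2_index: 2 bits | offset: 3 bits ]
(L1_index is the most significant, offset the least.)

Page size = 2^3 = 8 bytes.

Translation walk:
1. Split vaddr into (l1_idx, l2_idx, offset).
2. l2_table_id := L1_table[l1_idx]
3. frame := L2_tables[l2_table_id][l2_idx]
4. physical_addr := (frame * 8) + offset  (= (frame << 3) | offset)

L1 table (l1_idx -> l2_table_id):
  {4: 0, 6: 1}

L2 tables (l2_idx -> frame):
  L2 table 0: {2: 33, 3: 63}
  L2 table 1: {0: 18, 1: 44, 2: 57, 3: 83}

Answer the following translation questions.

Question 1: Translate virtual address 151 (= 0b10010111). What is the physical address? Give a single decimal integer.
vaddr = 151 = 0b10010111
Split: l1_idx=4, l2_idx=2, offset=7
L1[4] = 0
L2[0][2] = 33
paddr = 33 * 8 + 7 = 271

Answer: 271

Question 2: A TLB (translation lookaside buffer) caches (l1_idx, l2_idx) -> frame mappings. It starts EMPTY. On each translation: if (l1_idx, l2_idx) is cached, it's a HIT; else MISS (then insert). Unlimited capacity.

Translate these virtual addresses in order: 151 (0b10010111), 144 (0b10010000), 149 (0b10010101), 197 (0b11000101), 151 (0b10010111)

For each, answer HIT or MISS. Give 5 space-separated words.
vaddr=151: (4,2) not in TLB -> MISS, insert
vaddr=144: (4,2) in TLB -> HIT
vaddr=149: (4,2) in TLB -> HIT
vaddr=197: (6,0) not in TLB -> MISS, insert
vaddr=151: (4,2) in TLB -> HIT

Answer: MISS HIT HIT MISS HIT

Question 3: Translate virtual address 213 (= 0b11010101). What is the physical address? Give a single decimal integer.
vaddr = 213 = 0b11010101
Split: l1_idx=6, l2_idx=2, offset=5
L1[6] = 1
L2[1][2] = 57
paddr = 57 * 8 + 5 = 461

Answer: 461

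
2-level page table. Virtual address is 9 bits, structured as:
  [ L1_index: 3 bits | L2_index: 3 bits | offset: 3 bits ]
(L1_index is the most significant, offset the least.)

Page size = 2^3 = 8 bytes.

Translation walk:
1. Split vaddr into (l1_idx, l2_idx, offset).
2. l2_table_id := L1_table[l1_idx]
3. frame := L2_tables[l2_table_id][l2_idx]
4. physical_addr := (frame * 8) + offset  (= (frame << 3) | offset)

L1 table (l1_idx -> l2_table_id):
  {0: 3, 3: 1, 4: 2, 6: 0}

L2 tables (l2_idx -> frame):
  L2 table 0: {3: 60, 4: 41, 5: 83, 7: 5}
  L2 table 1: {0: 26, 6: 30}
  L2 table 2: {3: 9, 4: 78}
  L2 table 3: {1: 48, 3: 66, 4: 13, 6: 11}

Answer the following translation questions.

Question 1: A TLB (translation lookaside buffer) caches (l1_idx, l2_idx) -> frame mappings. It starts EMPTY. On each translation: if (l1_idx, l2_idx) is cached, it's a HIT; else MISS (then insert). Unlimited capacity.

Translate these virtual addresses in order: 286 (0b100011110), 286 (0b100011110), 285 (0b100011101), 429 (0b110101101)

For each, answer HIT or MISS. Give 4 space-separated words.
vaddr=286: (4,3) not in TLB -> MISS, insert
vaddr=286: (4,3) in TLB -> HIT
vaddr=285: (4,3) in TLB -> HIT
vaddr=429: (6,5) not in TLB -> MISS, insert

Answer: MISS HIT HIT MISS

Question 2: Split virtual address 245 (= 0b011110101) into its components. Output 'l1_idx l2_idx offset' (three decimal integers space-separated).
Answer: 3 6 5

Derivation:
vaddr = 245 = 0b011110101
  top 3 bits -> l1_idx = 3
  next 3 bits -> l2_idx = 6
  bottom 3 bits -> offset = 5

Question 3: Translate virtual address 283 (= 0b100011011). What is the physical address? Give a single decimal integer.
vaddr = 283 = 0b100011011
Split: l1_idx=4, l2_idx=3, offset=3
L1[4] = 2
L2[2][3] = 9
paddr = 9 * 8 + 3 = 75

Answer: 75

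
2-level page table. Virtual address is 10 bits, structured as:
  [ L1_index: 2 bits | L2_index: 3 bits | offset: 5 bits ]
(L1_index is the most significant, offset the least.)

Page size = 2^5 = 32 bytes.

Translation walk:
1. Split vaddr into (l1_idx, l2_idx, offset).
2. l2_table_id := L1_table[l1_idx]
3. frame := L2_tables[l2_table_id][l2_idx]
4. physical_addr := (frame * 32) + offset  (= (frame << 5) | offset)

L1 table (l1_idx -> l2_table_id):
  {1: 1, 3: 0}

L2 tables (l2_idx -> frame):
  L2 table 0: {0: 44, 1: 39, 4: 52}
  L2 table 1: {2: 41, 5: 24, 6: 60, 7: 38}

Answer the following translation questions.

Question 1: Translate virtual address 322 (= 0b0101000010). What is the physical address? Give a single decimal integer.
vaddr = 322 = 0b0101000010
Split: l1_idx=1, l2_idx=2, offset=2
L1[1] = 1
L2[1][2] = 41
paddr = 41 * 32 + 2 = 1314

Answer: 1314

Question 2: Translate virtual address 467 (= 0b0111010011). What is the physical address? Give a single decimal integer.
Answer: 1939

Derivation:
vaddr = 467 = 0b0111010011
Split: l1_idx=1, l2_idx=6, offset=19
L1[1] = 1
L2[1][6] = 60
paddr = 60 * 32 + 19 = 1939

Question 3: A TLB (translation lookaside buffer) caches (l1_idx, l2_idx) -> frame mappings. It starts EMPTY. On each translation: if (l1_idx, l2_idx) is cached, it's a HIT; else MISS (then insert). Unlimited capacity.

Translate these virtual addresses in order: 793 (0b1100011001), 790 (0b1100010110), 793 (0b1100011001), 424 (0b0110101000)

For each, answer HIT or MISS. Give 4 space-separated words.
vaddr=793: (3,0) not in TLB -> MISS, insert
vaddr=790: (3,0) in TLB -> HIT
vaddr=793: (3,0) in TLB -> HIT
vaddr=424: (1,5) not in TLB -> MISS, insert

Answer: MISS HIT HIT MISS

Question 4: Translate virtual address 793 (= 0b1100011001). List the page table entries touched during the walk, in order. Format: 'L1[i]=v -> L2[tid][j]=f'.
vaddr = 793 = 0b1100011001
Split: l1_idx=3, l2_idx=0, offset=25

Answer: L1[3]=0 -> L2[0][0]=44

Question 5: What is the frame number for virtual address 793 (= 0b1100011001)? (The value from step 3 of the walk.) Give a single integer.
Answer: 44

Derivation:
vaddr = 793: l1_idx=3, l2_idx=0
L1[3] = 0; L2[0][0] = 44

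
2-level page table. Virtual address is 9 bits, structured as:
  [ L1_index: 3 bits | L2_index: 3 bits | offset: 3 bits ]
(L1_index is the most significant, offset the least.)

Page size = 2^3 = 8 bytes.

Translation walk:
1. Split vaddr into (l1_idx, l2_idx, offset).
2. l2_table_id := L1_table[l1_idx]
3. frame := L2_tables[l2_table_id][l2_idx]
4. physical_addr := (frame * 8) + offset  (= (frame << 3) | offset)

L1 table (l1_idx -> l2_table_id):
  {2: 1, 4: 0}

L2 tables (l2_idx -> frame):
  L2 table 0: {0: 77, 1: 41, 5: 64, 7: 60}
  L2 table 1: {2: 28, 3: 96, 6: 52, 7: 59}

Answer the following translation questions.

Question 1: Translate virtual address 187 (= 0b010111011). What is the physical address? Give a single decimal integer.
Answer: 475

Derivation:
vaddr = 187 = 0b010111011
Split: l1_idx=2, l2_idx=7, offset=3
L1[2] = 1
L2[1][7] = 59
paddr = 59 * 8 + 3 = 475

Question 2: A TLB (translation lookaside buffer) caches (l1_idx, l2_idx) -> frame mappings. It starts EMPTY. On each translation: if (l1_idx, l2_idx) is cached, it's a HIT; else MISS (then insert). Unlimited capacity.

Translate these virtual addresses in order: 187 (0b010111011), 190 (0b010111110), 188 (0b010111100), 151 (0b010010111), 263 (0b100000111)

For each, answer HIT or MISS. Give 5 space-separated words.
vaddr=187: (2,7) not in TLB -> MISS, insert
vaddr=190: (2,7) in TLB -> HIT
vaddr=188: (2,7) in TLB -> HIT
vaddr=151: (2,2) not in TLB -> MISS, insert
vaddr=263: (4,0) not in TLB -> MISS, insert

Answer: MISS HIT HIT MISS MISS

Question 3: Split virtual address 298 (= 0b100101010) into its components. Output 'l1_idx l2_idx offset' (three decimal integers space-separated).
vaddr = 298 = 0b100101010
  top 3 bits -> l1_idx = 4
  next 3 bits -> l2_idx = 5
  bottom 3 bits -> offset = 2

Answer: 4 5 2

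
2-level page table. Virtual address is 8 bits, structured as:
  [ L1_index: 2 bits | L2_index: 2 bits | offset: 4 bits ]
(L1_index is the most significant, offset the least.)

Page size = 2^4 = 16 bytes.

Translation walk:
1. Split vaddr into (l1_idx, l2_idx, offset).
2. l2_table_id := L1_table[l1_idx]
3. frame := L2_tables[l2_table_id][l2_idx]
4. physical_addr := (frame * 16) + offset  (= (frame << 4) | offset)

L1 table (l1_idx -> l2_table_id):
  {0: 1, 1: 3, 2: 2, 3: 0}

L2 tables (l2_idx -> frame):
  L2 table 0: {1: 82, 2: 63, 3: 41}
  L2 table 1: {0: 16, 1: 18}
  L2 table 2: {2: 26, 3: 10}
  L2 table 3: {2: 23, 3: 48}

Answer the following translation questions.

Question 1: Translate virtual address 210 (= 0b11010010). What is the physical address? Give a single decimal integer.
vaddr = 210 = 0b11010010
Split: l1_idx=3, l2_idx=1, offset=2
L1[3] = 0
L2[0][1] = 82
paddr = 82 * 16 + 2 = 1314

Answer: 1314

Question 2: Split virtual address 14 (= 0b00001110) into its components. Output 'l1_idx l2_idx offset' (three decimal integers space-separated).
Answer: 0 0 14

Derivation:
vaddr = 14 = 0b00001110
  top 2 bits -> l1_idx = 0
  next 2 bits -> l2_idx = 0
  bottom 4 bits -> offset = 14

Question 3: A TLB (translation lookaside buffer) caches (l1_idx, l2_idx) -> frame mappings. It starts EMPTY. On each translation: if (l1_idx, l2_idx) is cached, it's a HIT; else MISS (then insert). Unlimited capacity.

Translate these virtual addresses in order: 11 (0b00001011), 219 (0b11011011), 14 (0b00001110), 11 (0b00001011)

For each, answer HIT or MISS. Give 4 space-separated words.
vaddr=11: (0,0) not in TLB -> MISS, insert
vaddr=219: (3,1) not in TLB -> MISS, insert
vaddr=14: (0,0) in TLB -> HIT
vaddr=11: (0,0) in TLB -> HIT

Answer: MISS MISS HIT HIT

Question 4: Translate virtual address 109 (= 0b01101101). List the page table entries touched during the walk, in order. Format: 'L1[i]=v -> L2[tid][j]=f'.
vaddr = 109 = 0b01101101
Split: l1_idx=1, l2_idx=2, offset=13

Answer: L1[1]=3 -> L2[3][2]=23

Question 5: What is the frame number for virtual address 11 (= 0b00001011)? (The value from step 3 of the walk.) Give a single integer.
Answer: 16

Derivation:
vaddr = 11: l1_idx=0, l2_idx=0
L1[0] = 1; L2[1][0] = 16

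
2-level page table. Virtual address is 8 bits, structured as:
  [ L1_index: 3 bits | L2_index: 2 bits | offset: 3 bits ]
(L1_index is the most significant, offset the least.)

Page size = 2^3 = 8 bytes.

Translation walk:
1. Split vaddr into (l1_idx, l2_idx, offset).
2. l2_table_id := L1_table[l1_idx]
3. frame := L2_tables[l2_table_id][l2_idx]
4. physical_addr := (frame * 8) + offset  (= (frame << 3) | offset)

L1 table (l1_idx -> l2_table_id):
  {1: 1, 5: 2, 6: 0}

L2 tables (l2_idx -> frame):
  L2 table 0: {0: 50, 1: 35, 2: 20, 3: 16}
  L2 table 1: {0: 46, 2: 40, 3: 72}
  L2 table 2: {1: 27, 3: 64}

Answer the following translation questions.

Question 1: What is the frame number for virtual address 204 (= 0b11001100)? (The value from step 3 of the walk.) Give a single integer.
Answer: 35

Derivation:
vaddr = 204: l1_idx=6, l2_idx=1
L1[6] = 0; L2[0][1] = 35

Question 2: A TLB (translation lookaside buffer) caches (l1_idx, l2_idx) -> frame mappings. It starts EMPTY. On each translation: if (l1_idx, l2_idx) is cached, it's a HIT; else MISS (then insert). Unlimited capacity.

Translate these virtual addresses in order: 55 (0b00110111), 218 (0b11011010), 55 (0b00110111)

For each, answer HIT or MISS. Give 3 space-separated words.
Answer: MISS MISS HIT

Derivation:
vaddr=55: (1,2) not in TLB -> MISS, insert
vaddr=218: (6,3) not in TLB -> MISS, insert
vaddr=55: (1,2) in TLB -> HIT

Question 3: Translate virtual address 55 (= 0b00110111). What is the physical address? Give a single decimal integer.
Answer: 327

Derivation:
vaddr = 55 = 0b00110111
Split: l1_idx=1, l2_idx=2, offset=7
L1[1] = 1
L2[1][2] = 40
paddr = 40 * 8 + 7 = 327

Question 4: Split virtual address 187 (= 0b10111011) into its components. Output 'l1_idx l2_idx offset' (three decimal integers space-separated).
Answer: 5 3 3

Derivation:
vaddr = 187 = 0b10111011
  top 3 bits -> l1_idx = 5
  next 2 bits -> l2_idx = 3
  bottom 3 bits -> offset = 3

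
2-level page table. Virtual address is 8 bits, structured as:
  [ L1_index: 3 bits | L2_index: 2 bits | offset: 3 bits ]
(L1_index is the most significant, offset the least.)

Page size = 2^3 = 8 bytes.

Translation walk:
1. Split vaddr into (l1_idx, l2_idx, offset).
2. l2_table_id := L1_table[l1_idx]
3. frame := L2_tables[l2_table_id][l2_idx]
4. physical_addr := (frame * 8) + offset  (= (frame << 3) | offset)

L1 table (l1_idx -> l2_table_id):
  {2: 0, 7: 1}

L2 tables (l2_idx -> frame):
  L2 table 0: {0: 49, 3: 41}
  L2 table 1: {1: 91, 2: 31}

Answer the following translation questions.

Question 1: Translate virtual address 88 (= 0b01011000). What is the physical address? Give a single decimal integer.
Answer: 328

Derivation:
vaddr = 88 = 0b01011000
Split: l1_idx=2, l2_idx=3, offset=0
L1[2] = 0
L2[0][3] = 41
paddr = 41 * 8 + 0 = 328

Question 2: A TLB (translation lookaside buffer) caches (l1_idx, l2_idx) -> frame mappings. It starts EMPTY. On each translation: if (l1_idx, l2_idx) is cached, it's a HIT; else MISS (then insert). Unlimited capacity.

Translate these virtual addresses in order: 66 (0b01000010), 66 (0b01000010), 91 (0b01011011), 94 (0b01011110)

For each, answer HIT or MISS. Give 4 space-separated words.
Answer: MISS HIT MISS HIT

Derivation:
vaddr=66: (2,0) not in TLB -> MISS, insert
vaddr=66: (2,0) in TLB -> HIT
vaddr=91: (2,3) not in TLB -> MISS, insert
vaddr=94: (2,3) in TLB -> HIT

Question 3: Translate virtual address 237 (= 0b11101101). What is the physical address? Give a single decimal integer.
vaddr = 237 = 0b11101101
Split: l1_idx=7, l2_idx=1, offset=5
L1[7] = 1
L2[1][1] = 91
paddr = 91 * 8 + 5 = 733

Answer: 733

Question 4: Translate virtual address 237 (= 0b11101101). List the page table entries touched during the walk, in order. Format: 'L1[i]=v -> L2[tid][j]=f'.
vaddr = 237 = 0b11101101
Split: l1_idx=7, l2_idx=1, offset=5

Answer: L1[7]=1 -> L2[1][1]=91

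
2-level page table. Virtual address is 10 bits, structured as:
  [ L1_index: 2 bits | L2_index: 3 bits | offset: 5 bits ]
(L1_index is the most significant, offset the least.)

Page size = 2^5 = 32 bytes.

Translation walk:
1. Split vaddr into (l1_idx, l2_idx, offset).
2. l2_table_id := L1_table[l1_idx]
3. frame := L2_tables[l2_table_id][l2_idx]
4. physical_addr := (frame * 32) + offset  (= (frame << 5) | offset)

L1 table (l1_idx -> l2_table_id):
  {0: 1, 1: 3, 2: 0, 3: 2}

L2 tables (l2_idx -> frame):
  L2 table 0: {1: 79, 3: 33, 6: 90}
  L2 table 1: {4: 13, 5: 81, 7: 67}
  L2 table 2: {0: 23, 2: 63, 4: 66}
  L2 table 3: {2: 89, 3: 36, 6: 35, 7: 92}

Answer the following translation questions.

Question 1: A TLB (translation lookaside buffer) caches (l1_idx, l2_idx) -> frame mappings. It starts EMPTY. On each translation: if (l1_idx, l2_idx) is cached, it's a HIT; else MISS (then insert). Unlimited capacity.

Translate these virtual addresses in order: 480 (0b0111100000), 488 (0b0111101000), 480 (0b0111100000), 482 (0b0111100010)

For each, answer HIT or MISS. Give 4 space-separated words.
vaddr=480: (1,7) not in TLB -> MISS, insert
vaddr=488: (1,7) in TLB -> HIT
vaddr=480: (1,7) in TLB -> HIT
vaddr=482: (1,7) in TLB -> HIT

Answer: MISS HIT HIT HIT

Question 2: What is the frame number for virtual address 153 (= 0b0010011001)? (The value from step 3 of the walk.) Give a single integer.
vaddr = 153: l1_idx=0, l2_idx=4
L1[0] = 1; L2[1][4] = 13

Answer: 13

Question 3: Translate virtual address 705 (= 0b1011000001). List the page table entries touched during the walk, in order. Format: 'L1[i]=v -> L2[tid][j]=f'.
Answer: L1[2]=0 -> L2[0][6]=90

Derivation:
vaddr = 705 = 0b1011000001
Split: l1_idx=2, l2_idx=6, offset=1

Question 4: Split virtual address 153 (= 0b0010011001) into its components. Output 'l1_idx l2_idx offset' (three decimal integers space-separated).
vaddr = 153 = 0b0010011001
  top 2 bits -> l1_idx = 0
  next 3 bits -> l2_idx = 4
  bottom 5 bits -> offset = 25

Answer: 0 4 25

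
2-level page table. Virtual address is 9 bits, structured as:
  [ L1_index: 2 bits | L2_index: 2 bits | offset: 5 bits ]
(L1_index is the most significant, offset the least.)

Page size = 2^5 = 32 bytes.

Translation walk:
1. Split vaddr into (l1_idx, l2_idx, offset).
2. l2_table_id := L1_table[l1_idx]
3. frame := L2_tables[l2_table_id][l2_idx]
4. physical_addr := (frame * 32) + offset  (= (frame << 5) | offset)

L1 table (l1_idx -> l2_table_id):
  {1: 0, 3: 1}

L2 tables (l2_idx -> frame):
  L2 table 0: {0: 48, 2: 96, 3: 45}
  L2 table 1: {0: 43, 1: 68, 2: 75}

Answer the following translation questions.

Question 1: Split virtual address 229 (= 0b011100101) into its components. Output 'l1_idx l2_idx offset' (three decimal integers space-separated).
Answer: 1 3 5

Derivation:
vaddr = 229 = 0b011100101
  top 2 bits -> l1_idx = 1
  next 2 bits -> l2_idx = 3
  bottom 5 bits -> offset = 5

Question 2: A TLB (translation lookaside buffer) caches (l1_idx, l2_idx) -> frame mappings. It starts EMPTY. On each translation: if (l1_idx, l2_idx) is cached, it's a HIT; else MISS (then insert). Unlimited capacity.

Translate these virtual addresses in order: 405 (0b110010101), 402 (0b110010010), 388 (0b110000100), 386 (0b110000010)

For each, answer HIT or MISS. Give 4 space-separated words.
vaddr=405: (3,0) not in TLB -> MISS, insert
vaddr=402: (3,0) in TLB -> HIT
vaddr=388: (3,0) in TLB -> HIT
vaddr=386: (3,0) in TLB -> HIT

Answer: MISS HIT HIT HIT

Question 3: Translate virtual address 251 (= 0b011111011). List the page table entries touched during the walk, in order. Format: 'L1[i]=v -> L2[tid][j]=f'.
Answer: L1[1]=0 -> L2[0][3]=45

Derivation:
vaddr = 251 = 0b011111011
Split: l1_idx=1, l2_idx=3, offset=27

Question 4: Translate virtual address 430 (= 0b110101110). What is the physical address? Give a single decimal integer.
Answer: 2190

Derivation:
vaddr = 430 = 0b110101110
Split: l1_idx=3, l2_idx=1, offset=14
L1[3] = 1
L2[1][1] = 68
paddr = 68 * 32 + 14 = 2190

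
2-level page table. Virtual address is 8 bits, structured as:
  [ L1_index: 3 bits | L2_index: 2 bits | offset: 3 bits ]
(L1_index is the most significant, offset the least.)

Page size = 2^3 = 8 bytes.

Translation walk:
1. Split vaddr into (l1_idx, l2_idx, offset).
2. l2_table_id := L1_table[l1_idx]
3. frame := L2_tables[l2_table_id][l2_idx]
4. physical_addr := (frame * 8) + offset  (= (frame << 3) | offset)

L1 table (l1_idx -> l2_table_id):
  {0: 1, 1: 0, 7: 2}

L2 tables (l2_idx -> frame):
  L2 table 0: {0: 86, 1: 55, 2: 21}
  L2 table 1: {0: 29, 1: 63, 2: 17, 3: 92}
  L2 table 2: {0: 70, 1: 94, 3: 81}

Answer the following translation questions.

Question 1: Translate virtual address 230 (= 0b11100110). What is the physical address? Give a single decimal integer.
Answer: 566

Derivation:
vaddr = 230 = 0b11100110
Split: l1_idx=7, l2_idx=0, offset=6
L1[7] = 2
L2[2][0] = 70
paddr = 70 * 8 + 6 = 566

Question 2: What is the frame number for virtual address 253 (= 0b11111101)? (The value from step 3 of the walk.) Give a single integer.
Answer: 81

Derivation:
vaddr = 253: l1_idx=7, l2_idx=3
L1[7] = 2; L2[2][3] = 81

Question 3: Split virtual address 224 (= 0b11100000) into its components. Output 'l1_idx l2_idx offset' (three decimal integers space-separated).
Answer: 7 0 0

Derivation:
vaddr = 224 = 0b11100000
  top 3 bits -> l1_idx = 7
  next 2 bits -> l2_idx = 0
  bottom 3 bits -> offset = 0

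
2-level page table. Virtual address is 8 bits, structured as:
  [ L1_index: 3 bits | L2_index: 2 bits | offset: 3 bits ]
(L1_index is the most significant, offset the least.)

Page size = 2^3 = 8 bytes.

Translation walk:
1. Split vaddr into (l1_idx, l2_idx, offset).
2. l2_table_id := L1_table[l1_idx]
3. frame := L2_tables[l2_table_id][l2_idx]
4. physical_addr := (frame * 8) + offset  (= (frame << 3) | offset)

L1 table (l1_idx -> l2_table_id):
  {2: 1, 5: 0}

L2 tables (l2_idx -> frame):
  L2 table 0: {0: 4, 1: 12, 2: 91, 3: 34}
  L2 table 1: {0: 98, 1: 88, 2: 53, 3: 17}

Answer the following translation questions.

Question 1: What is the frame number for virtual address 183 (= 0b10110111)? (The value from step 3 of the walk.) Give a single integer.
Answer: 91

Derivation:
vaddr = 183: l1_idx=5, l2_idx=2
L1[5] = 0; L2[0][2] = 91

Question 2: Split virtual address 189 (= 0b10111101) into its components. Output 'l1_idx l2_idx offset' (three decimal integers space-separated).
vaddr = 189 = 0b10111101
  top 3 bits -> l1_idx = 5
  next 2 bits -> l2_idx = 3
  bottom 3 bits -> offset = 5

Answer: 5 3 5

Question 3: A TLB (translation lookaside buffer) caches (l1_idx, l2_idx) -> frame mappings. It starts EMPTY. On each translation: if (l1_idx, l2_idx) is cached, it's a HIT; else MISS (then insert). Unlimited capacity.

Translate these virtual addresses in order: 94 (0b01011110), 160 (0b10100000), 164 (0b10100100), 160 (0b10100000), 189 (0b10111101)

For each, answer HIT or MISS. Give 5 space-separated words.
vaddr=94: (2,3) not in TLB -> MISS, insert
vaddr=160: (5,0) not in TLB -> MISS, insert
vaddr=164: (5,0) in TLB -> HIT
vaddr=160: (5,0) in TLB -> HIT
vaddr=189: (5,3) not in TLB -> MISS, insert

Answer: MISS MISS HIT HIT MISS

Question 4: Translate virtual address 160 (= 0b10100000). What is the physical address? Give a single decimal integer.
Answer: 32

Derivation:
vaddr = 160 = 0b10100000
Split: l1_idx=5, l2_idx=0, offset=0
L1[5] = 0
L2[0][0] = 4
paddr = 4 * 8 + 0 = 32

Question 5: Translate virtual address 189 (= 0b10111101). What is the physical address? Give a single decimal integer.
Answer: 277

Derivation:
vaddr = 189 = 0b10111101
Split: l1_idx=5, l2_idx=3, offset=5
L1[5] = 0
L2[0][3] = 34
paddr = 34 * 8 + 5 = 277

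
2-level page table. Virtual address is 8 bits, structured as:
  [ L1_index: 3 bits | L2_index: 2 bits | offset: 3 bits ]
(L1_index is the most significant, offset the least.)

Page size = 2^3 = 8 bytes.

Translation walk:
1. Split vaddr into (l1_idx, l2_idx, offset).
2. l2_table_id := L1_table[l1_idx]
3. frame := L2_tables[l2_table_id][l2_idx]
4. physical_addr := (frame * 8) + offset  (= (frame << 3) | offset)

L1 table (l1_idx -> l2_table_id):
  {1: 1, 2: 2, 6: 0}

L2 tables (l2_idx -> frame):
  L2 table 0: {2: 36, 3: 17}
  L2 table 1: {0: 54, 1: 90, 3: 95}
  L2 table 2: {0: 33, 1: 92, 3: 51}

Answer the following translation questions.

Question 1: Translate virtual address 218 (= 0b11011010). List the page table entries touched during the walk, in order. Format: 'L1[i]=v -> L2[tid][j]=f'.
vaddr = 218 = 0b11011010
Split: l1_idx=6, l2_idx=3, offset=2

Answer: L1[6]=0 -> L2[0][3]=17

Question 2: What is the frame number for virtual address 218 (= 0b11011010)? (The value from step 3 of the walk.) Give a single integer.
Answer: 17

Derivation:
vaddr = 218: l1_idx=6, l2_idx=3
L1[6] = 0; L2[0][3] = 17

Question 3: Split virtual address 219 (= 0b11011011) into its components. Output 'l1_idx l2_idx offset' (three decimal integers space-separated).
Answer: 6 3 3

Derivation:
vaddr = 219 = 0b11011011
  top 3 bits -> l1_idx = 6
  next 2 bits -> l2_idx = 3
  bottom 3 bits -> offset = 3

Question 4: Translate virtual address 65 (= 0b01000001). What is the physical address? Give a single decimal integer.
Answer: 265

Derivation:
vaddr = 65 = 0b01000001
Split: l1_idx=2, l2_idx=0, offset=1
L1[2] = 2
L2[2][0] = 33
paddr = 33 * 8 + 1 = 265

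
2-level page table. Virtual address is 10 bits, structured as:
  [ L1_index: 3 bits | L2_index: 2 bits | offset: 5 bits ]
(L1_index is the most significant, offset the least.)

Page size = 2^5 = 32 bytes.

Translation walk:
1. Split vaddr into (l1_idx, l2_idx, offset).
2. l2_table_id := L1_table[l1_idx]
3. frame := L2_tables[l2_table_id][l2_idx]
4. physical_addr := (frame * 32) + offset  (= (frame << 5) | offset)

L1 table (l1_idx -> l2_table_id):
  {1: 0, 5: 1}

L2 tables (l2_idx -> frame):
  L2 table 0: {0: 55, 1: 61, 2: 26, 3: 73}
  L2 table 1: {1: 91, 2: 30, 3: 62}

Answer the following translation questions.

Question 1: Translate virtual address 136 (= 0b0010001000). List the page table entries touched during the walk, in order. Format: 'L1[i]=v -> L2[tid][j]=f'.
vaddr = 136 = 0b0010001000
Split: l1_idx=1, l2_idx=0, offset=8

Answer: L1[1]=0 -> L2[0][0]=55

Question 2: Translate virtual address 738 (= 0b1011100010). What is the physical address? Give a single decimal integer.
Answer: 1986

Derivation:
vaddr = 738 = 0b1011100010
Split: l1_idx=5, l2_idx=3, offset=2
L1[5] = 1
L2[1][3] = 62
paddr = 62 * 32 + 2 = 1986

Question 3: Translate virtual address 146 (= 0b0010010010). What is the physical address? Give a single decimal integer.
Answer: 1778

Derivation:
vaddr = 146 = 0b0010010010
Split: l1_idx=1, l2_idx=0, offset=18
L1[1] = 0
L2[0][0] = 55
paddr = 55 * 32 + 18 = 1778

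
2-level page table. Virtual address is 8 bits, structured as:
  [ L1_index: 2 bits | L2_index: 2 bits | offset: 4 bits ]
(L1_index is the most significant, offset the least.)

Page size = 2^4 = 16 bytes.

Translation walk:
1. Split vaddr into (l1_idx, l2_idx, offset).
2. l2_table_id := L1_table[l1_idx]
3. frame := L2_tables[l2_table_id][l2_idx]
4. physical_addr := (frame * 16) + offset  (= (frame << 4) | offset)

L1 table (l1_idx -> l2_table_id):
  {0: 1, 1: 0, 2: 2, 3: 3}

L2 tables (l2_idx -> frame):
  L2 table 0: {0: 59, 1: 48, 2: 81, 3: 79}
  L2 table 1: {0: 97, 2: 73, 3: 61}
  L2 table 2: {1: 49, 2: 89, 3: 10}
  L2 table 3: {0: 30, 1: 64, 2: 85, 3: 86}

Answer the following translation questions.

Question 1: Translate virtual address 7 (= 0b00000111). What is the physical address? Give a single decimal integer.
Answer: 1559

Derivation:
vaddr = 7 = 0b00000111
Split: l1_idx=0, l2_idx=0, offset=7
L1[0] = 1
L2[1][0] = 97
paddr = 97 * 16 + 7 = 1559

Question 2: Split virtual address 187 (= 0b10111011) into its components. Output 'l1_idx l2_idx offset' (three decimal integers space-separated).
Answer: 2 3 11

Derivation:
vaddr = 187 = 0b10111011
  top 2 bits -> l1_idx = 2
  next 2 bits -> l2_idx = 3
  bottom 4 bits -> offset = 11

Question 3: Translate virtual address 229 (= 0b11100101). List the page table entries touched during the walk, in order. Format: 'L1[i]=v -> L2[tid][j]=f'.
vaddr = 229 = 0b11100101
Split: l1_idx=3, l2_idx=2, offset=5

Answer: L1[3]=3 -> L2[3][2]=85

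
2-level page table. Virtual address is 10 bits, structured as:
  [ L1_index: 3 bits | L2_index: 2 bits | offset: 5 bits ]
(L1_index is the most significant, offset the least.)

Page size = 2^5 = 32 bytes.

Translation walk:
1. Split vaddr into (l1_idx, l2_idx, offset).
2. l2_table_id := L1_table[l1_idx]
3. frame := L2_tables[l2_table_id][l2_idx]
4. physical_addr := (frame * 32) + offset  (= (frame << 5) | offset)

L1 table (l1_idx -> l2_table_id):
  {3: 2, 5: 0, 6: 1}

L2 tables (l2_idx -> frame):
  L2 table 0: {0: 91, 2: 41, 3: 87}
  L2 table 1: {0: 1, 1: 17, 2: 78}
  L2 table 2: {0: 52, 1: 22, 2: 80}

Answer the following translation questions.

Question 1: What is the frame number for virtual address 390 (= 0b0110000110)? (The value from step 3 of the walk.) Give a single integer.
vaddr = 390: l1_idx=3, l2_idx=0
L1[3] = 2; L2[2][0] = 52

Answer: 52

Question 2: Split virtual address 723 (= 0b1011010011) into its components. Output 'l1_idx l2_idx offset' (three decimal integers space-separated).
Answer: 5 2 19

Derivation:
vaddr = 723 = 0b1011010011
  top 3 bits -> l1_idx = 5
  next 2 bits -> l2_idx = 2
  bottom 5 bits -> offset = 19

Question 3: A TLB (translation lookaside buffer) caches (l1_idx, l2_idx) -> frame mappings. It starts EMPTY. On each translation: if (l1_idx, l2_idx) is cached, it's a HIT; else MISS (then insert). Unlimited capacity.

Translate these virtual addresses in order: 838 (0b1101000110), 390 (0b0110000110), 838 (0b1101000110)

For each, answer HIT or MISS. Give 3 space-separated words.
Answer: MISS MISS HIT

Derivation:
vaddr=838: (6,2) not in TLB -> MISS, insert
vaddr=390: (3,0) not in TLB -> MISS, insert
vaddr=838: (6,2) in TLB -> HIT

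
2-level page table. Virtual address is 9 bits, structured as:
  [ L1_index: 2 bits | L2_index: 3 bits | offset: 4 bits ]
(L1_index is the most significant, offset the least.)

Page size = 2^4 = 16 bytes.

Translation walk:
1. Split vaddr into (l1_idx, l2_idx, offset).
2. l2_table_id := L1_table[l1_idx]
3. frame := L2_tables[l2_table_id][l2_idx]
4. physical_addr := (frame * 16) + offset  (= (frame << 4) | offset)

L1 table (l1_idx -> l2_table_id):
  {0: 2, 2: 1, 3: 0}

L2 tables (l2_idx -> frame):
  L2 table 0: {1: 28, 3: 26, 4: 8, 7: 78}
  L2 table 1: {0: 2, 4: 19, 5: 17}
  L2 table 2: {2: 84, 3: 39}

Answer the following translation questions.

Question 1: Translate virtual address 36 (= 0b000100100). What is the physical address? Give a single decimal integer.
vaddr = 36 = 0b000100100
Split: l1_idx=0, l2_idx=2, offset=4
L1[0] = 2
L2[2][2] = 84
paddr = 84 * 16 + 4 = 1348

Answer: 1348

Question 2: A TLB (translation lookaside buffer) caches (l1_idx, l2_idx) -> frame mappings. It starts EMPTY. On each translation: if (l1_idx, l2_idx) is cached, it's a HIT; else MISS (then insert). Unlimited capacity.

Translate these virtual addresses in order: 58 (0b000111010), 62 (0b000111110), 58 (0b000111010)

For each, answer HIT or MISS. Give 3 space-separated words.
Answer: MISS HIT HIT

Derivation:
vaddr=58: (0,3) not in TLB -> MISS, insert
vaddr=62: (0,3) in TLB -> HIT
vaddr=58: (0,3) in TLB -> HIT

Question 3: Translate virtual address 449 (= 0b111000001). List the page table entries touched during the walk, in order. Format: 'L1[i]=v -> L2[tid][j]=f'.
Answer: L1[3]=0 -> L2[0][4]=8

Derivation:
vaddr = 449 = 0b111000001
Split: l1_idx=3, l2_idx=4, offset=1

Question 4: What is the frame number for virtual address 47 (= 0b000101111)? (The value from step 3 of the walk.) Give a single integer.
Answer: 84

Derivation:
vaddr = 47: l1_idx=0, l2_idx=2
L1[0] = 2; L2[2][2] = 84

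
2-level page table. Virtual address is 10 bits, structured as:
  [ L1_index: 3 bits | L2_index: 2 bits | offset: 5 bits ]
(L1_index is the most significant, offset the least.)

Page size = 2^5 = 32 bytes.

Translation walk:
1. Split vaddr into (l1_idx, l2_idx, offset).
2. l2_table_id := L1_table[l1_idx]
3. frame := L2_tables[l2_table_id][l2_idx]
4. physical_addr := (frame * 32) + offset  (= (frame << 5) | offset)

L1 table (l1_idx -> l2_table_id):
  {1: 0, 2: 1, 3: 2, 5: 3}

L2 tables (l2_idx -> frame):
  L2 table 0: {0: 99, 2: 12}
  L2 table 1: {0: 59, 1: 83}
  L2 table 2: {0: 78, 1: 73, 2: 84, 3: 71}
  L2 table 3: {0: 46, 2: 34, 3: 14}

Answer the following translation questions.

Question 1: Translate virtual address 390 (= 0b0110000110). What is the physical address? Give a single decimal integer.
Answer: 2502

Derivation:
vaddr = 390 = 0b0110000110
Split: l1_idx=3, l2_idx=0, offset=6
L1[3] = 2
L2[2][0] = 78
paddr = 78 * 32 + 6 = 2502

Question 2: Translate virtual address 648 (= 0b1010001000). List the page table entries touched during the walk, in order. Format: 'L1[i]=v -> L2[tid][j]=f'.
vaddr = 648 = 0b1010001000
Split: l1_idx=5, l2_idx=0, offset=8

Answer: L1[5]=3 -> L2[3][0]=46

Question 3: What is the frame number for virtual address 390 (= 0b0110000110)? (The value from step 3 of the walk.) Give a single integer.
Answer: 78

Derivation:
vaddr = 390: l1_idx=3, l2_idx=0
L1[3] = 2; L2[2][0] = 78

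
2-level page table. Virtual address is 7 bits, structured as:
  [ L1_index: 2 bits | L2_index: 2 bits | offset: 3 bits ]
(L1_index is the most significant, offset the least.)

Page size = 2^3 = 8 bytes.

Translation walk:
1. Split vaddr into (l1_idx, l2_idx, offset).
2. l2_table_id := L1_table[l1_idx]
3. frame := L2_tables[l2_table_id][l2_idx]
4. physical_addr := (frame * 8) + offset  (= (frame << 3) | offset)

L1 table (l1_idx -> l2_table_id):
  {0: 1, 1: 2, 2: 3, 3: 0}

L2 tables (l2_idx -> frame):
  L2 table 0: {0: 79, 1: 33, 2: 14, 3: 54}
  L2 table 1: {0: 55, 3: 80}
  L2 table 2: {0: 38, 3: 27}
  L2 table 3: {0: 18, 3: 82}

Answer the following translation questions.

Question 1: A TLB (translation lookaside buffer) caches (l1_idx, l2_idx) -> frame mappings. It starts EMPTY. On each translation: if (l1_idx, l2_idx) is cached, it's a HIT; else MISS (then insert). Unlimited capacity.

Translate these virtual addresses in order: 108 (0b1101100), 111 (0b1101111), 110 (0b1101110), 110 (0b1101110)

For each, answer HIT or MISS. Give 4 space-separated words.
Answer: MISS HIT HIT HIT

Derivation:
vaddr=108: (3,1) not in TLB -> MISS, insert
vaddr=111: (3,1) in TLB -> HIT
vaddr=110: (3,1) in TLB -> HIT
vaddr=110: (3,1) in TLB -> HIT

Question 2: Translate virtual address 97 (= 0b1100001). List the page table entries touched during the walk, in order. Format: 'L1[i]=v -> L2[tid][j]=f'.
vaddr = 97 = 0b1100001
Split: l1_idx=3, l2_idx=0, offset=1

Answer: L1[3]=0 -> L2[0][0]=79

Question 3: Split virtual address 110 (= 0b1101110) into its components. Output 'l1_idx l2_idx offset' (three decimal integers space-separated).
Answer: 3 1 6

Derivation:
vaddr = 110 = 0b1101110
  top 2 bits -> l1_idx = 3
  next 2 bits -> l2_idx = 1
  bottom 3 bits -> offset = 6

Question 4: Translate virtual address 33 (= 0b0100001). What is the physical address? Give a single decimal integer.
Answer: 305

Derivation:
vaddr = 33 = 0b0100001
Split: l1_idx=1, l2_idx=0, offset=1
L1[1] = 2
L2[2][0] = 38
paddr = 38 * 8 + 1 = 305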